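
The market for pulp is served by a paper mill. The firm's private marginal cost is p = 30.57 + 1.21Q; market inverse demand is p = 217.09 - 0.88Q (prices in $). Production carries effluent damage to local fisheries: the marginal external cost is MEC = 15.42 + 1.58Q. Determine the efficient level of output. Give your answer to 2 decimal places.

Q* = 46.62

Social marginal cost = private MC + MEC = 45.99 + 2.79Q.
Set SMC = demand: 45.99 + 2.79Q = 217.09 - 0.88Q → Q* = 46.6213.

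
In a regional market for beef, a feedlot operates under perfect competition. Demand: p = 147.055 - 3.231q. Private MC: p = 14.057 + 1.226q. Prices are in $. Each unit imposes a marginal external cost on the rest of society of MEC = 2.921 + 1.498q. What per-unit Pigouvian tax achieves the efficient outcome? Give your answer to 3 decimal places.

Social marginal cost = private MC + MEC = 16.978 + 2.724q.
Set SMC = demand: 16.978 + 2.724q = 147.055 - 3.231q → q* = 21.8433.
The Pigouvian tax equals MEC at q*: 2.921 + 1.498×21.8433 = 35.6423.

tax = $35.642 per unit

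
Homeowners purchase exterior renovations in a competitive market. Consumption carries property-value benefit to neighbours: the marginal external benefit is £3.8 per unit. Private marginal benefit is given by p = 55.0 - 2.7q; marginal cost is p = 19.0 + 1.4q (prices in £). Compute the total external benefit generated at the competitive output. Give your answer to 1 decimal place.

£33.4

Market equilibrium (private): 19.0 + 1.4q = 55.0 - 2.7q → q_m = 8.7805.
Total external benefit = MEB × q_m = 3.8 × 8.7805 = 33.3659.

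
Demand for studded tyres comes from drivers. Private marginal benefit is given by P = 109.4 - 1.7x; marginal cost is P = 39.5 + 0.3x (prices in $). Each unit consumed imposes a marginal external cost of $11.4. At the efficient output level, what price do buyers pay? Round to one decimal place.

P = $59.7

Social marginal benefit = demand − MEC = 98.0 - 1.7x.
Set SMB = MC: 98.0 - 1.7x = 39.5 + 0.3x → x* = 29.2500.
Consumer price on the demand curve at x*: 109.4 − 1.7×29.2500 = 59.6750.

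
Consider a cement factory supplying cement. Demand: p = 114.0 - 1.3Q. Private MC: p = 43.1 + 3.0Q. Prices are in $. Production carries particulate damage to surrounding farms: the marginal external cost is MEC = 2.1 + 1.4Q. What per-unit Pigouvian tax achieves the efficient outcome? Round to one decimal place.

tax = $19.0 per unit

Social marginal cost = private MC + MEC = 45.2 + 4.4Q.
Set SMC = demand: 45.2 + 4.4Q = 114.0 - 1.3Q → Q* = 12.0702.
The Pigouvian tax equals MEC at Q*: 2.1 + 1.4×12.0702 = 18.9983.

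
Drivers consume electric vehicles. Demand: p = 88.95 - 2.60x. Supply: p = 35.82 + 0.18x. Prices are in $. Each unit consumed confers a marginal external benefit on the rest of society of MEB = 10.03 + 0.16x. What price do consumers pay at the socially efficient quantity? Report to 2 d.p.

Social marginal benefit = demand + MEB = 98.98 - 2.44x.
Set SMB = MC: 98.98 - 2.44x = 35.82 + 0.18x → x* = 24.1069.
Consumer price on the demand curve at x*: 88.95 − 2.60×24.1069 = 26.2721.

P = $26.27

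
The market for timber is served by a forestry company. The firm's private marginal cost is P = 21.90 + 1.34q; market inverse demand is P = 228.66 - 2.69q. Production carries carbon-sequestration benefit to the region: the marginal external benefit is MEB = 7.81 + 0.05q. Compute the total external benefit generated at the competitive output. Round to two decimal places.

Market equilibrium (private): 21.90 + 1.34q = 228.66 - 2.69q → q_m = 51.3052.
Total external benefit = ∫₀^{q_m} (7.81 + 0.05q) dq = 7.81×51.3052 + ½×0.05×51.3052² = 466.4992.

466.50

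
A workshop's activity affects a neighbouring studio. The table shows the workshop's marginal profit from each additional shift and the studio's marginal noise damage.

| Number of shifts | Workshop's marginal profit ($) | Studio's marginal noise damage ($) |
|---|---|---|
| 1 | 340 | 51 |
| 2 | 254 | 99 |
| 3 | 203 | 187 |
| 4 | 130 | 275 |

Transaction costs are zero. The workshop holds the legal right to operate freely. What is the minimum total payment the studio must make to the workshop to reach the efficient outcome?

Left alone the workshop would choose level 4 (marginal profit stays positive).
Efficient level: k* = 3 (marginal profit ≥ marginal noise damage through 3).
The studio must at least cover the workshop's forgone profit from cutting 4→3: 130 = 130.

$130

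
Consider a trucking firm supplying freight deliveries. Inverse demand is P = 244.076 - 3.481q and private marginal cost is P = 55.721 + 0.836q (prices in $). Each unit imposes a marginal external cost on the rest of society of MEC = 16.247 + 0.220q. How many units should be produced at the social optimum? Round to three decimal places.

Social marginal cost = private MC + MEC = 71.968 + 1.056q.
Set SMC = demand: 71.968 + 1.056q = 244.076 - 3.481q → q* = 37.9343.

q* = 37.934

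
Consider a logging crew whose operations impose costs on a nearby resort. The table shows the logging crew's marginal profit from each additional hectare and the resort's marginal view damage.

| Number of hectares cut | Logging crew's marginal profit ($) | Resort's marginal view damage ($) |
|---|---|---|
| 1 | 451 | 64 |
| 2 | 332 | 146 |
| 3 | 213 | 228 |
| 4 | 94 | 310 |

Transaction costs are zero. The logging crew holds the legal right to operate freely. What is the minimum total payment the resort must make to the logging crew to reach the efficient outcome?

Left alone the logging crew would choose level 4 (marginal profit stays positive).
Efficient level: k* = 2 (marginal profit ≥ marginal view damage through 2).
The resort must at least cover the logging crew's forgone profit from cutting 4→2: 213 + 94 = 307.

$307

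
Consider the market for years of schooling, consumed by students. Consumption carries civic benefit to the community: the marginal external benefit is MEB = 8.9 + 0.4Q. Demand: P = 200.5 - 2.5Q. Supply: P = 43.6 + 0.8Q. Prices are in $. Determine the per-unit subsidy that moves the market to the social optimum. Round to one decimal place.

subsidy = $31.8 per unit

Social marginal benefit = demand + MEB = 209.4 - 2.1Q.
Set SMB = MC: 209.4 - 2.1Q = 43.6 + 0.8Q → Q* = 57.1724.
The Pigouvian subsidy equals MEB at Q*: 8.9 + 0.4×57.1724 = 31.7690.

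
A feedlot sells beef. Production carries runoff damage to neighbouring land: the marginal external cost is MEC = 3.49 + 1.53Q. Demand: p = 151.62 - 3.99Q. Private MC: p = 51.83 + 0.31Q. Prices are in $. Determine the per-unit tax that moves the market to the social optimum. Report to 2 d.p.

tax = $28.76 per unit

Social marginal cost = private MC + MEC = 55.32 + 1.84Q.
Set SMC = demand: 55.32 + 1.84Q = 151.62 - 3.99Q → Q* = 16.5180.
The Pigouvian tax equals MEC at Q*: 3.49 + 1.53×16.5180 = 28.7625.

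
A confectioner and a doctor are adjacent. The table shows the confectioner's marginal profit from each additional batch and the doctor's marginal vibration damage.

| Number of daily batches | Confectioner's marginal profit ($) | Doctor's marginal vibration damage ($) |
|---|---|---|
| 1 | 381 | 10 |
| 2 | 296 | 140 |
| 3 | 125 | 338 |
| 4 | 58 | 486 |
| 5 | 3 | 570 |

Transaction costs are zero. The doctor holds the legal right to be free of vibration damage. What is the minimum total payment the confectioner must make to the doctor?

Efficient level: marginal profit ≥ marginal vibration damage through level 2, so k* = 2.
With the doctor holding the right, the confectioner must at least compensate total damage at k*: 10 + 140 = 150.

$150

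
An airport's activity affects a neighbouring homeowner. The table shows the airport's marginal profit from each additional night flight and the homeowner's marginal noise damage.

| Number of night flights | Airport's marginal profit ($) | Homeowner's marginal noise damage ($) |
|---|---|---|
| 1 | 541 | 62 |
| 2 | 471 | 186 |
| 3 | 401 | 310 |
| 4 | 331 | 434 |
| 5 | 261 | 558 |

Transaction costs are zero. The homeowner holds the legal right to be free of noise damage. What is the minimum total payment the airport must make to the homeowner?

Efficient level: marginal profit ≥ marginal noise damage through level 3, so k* = 3.
With the homeowner holding the right, the airport must at least compensate total damage at k*: 62 + 186 + 310 = 558.

$558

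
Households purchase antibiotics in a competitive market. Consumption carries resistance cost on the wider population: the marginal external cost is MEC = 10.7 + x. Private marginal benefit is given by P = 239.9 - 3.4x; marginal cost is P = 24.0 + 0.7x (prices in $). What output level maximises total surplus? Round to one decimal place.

Social marginal benefit = demand − MEC = 229.2 - 4.4x.
Set SMB = MC: 229.2 - 4.4x = 24.0 + 0.7x → x* = 40.2353.

x* = 40.2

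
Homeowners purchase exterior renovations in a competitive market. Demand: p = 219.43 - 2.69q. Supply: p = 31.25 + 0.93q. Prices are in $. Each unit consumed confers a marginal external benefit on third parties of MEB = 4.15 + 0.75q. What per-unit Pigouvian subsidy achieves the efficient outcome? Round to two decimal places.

Social marginal benefit = demand + MEB = 223.58 - 1.94q.
Set SMB = MC: 223.58 - 1.94q = 31.25 + 0.93q → q* = 67.0139.
The Pigouvian subsidy equals MEB at q*: 4.15 + 0.75×67.0139 = 54.4104.

subsidy = $54.41 per unit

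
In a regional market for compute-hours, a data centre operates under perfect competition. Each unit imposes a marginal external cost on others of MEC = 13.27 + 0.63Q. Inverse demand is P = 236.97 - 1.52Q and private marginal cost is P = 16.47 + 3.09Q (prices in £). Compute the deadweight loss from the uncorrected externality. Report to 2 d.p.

Market equilibrium (private): 16.47 + 3.09Q = 236.97 - 1.52Q → Q_m = 47.8308.
Social marginal cost = private MC + MEC = 29.74 + 3.72Q.
Set SMC = demand: 29.74 + 3.72Q = 236.97 - 1.52Q → Q* = 39.5477.
The loss is the area between SMC and demand from Q* to Q_m; with linear curves that's a triangle of height MEC(Q_m).
DWL = ½ × 8.2831 × 43.4034 = 179.7574.

DWL = £179.76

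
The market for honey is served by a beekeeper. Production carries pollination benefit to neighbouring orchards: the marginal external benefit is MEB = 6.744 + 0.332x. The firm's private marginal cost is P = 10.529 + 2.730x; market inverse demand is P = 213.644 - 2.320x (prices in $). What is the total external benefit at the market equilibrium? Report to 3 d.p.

Market equilibrium (private): 10.529 + 2.730x = 213.644 - 2.320x → x_m = 40.2208.
Total external benefit = ∫₀^{x_m} (6.744 + 0.332x) dx = 6.744×40.2208 + ½×0.332×40.2208² = 539.7894.

$539.789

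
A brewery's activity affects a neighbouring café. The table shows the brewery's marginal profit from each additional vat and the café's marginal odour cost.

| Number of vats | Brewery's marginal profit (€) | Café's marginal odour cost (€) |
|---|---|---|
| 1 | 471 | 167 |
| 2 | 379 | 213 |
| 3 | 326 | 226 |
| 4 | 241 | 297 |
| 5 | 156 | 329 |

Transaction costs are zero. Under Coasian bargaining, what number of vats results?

3

Bargaining reaches the level where marginal profit last exceeds marginal odour cost.
That holds through level 3 (326 ≥ 226) but not at 4 (241 < 297).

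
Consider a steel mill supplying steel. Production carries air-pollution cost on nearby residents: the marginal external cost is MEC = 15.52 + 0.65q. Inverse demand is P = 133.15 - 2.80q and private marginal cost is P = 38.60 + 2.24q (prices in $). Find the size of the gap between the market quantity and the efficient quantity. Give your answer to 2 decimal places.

4.87 units

Market equilibrium (private): 38.60 + 2.24q = 133.15 - 2.80q → q_m = 18.7599.
Social marginal cost = private MC + MEC = 54.12 + 2.89q.
Set SMC = demand: 54.12 + 2.89q = 133.15 - 2.80q → q* = 13.8893.
Gap = |18.7599 − 13.8893| = 4.8706.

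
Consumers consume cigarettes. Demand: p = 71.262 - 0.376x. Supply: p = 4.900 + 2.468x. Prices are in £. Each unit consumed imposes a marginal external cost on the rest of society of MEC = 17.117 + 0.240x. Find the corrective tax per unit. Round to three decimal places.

Social marginal benefit = demand − MEC = 54.145 - 0.616x.
Set SMB = MC: 54.145 - 0.616x = 4.900 + 2.468x → x* = 15.9679.
The Pigouvian tax equals MEC at x*: 17.117 + 0.240×15.9679 = 20.9493.

tax = £20.949 per unit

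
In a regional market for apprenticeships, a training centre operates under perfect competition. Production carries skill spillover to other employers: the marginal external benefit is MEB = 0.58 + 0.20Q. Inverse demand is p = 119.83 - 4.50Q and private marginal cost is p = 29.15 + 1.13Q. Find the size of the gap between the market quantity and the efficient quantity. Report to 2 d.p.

0.70 units

Market equilibrium (private): 29.15 + 1.13Q = 119.83 - 4.50Q → Q_m = 16.1066.
Social marginal cost = private MC − MEB = 28.57 + 0.93Q.
Set SMC = demand: 28.57 + 0.93Q = 119.83 - 4.50Q → Q* = 16.8066.
Gap = |16.1066 − 16.8066| = 0.7000.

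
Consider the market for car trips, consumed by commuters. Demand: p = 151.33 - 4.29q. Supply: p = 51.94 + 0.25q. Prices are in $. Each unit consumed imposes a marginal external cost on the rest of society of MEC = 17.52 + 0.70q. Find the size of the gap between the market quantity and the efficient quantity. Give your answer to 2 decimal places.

Market equilibrium (private): 51.94 + 0.25q = 151.33 - 4.29q → q_m = 21.8921.
Social marginal benefit = demand − MEC = 133.81 - 4.99q.
Set SMB = MC: 133.81 - 4.99q = 51.94 + 0.25q → q* = 15.6240.
Gap = |21.8921 − 15.6240| = 6.2681.

6.27 units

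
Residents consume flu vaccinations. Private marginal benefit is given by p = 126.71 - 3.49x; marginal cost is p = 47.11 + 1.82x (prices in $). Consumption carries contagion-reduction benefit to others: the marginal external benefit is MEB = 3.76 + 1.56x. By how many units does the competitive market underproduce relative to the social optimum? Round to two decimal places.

Market equilibrium (private): 47.11 + 1.82x = 126.71 - 3.49x → x_m = 14.9906.
Social marginal benefit = demand + MEB = 130.47 - 1.93x.
Set SMB = MC: 130.47 - 1.93x = 47.11 + 1.82x → x* = 22.2293.
Gap = |14.9906 − 22.2293| = 7.2387.

7.24 units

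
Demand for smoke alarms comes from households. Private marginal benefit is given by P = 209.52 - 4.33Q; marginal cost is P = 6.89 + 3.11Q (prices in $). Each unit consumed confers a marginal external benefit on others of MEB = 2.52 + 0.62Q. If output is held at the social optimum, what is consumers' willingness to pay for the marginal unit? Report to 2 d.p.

P = $79.27

Social marginal benefit = demand + MEB = 212.04 - 3.71Q.
Set SMB = MC: 212.04 - 3.71Q = 6.89 + 3.11Q → Q* = 30.0806.
Consumer price on the demand curve at Q*: 209.52 − 4.33×30.0806 = 79.2710.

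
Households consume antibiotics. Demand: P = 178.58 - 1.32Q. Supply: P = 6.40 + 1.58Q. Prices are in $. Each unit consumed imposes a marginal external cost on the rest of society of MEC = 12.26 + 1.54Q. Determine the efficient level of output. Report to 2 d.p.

Social marginal benefit = demand − MEC = 166.32 - 2.86Q.
Set SMB = MC: 166.32 - 2.86Q = 6.40 + 1.58Q → Q* = 36.0180.

Q* = 36.02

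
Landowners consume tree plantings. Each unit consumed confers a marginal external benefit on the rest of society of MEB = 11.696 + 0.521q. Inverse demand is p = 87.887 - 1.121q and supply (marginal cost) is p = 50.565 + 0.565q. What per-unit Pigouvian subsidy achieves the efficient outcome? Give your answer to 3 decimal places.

subsidy = 33.617 per unit

Social marginal benefit = demand + MEB = 99.583 - 0.600q.
Set SMB = MC: 99.583 - 0.600q = 50.565 + 0.565q → q* = 42.0755.
The Pigouvian subsidy equals MEB at q*: 11.696 + 0.521×42.0755 = 33.6173.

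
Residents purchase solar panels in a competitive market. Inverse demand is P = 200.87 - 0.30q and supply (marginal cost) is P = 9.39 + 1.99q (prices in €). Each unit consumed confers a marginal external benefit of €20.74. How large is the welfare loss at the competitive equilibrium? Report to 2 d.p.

Market equilibrium (private): 9.39 + 1.99q = 200.87 - 0.30q → q_m = 83.6157.
Social marginal benefit = demand + MEB = 221.61 - 0.30q.
Set SMB = MC: 221.61 - 0.30q = 9.39 + 1.99q → q* = 92.6725.
The welfare-loss triangle has base |q_m − q*| and height MEB(q_m) (the vertical gap between SMB and MC is zero at q* and MEB at q_m).
DWL = ½ × 9.0568 × 20.7400 = 93.9190.

DWL = €93.92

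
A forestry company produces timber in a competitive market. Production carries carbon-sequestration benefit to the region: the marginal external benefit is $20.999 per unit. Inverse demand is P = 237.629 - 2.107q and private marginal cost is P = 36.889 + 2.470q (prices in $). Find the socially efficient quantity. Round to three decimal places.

Social marginal cost = private MC − MEB = 15.890 + 2.470q.
Set SMC = demand: 15.890 + 2.470q = 237.629 - 2.107q → q* = 48.4464.

q* = 48.446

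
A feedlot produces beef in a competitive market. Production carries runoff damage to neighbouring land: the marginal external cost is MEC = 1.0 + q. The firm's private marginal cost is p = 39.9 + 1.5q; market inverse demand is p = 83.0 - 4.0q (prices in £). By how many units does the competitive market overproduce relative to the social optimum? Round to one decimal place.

Market equilibrium (private): 39.9 + 1.5q = 83.0 - 4.0q → q_m = 7.8364.
Social marginal cost = private MC + MEC = 40.9 + 2.5q.
Set SMC = demand: 40.9 + 2.5q = 83.0 - 4.0q → q* = 6.4769.
Gap = |7.8364 − 6.4769| = 1.3595.

1.4 units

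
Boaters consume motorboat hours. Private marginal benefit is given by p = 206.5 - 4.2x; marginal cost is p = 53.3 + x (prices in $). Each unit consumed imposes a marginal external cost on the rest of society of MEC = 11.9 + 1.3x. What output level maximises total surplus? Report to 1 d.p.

Social marginal benefit = demand − MEC = 194.6 - 5.5x.
Set SMB = MC: 194.6 - 5.5x = 53.3 + x → x* = 21.7385.

x* = 21.7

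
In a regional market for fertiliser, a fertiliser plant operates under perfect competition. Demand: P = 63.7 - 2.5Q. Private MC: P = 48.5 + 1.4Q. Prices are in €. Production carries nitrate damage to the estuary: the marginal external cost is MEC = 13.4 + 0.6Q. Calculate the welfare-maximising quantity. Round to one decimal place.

Q* = 0.4

Social marginal cost = private MC + MEC = 61.9 + 2.0Q.
Set SMC = demand: 61.9 + 2.0Q = 63.7 - 2.5Q → Q* = 0.4000.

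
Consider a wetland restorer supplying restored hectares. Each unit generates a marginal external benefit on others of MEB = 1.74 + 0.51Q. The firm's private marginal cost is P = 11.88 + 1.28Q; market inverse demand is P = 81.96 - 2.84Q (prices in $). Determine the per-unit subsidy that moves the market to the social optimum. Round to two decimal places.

Social marginal cost = private MC − MEB = 10.14 + 0.77Q.
Set SMC = demand: 10.14 + 0.77Q = 81.96 - 2.84Q → Q* = 19.8947.
The Pigouvian subsidy equals MEB at Q*: 1.74 + 0.51×19.8947 = 11.8863.

subsidy = $11.89 per unit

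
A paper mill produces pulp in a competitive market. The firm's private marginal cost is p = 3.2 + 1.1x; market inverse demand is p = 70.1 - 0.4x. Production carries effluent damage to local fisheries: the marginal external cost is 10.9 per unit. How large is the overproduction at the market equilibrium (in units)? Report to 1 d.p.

Market equilibrium (private): 3.2 + 1.1x = 70.1 - 0.4x → x_m = 44.6000.
Social marginal cost = private MC + MEC = 14.1 + 1.1x.
Set SMC = demand: 14.1 + 1.1x = 70.1 - 0.4x → x* = 37.3333.
Gap = |44.6000 − 37.3333| = 7.2667.

7.3 units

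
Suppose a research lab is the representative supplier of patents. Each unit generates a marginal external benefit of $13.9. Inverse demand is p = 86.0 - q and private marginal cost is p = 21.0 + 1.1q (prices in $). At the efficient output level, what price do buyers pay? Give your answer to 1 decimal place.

Social marginal cost = private MC − MEB = 7.1 + 1.1q.
Set SMC = demand: 7.1 + 1.1q = 86.0 - q → q* = 37.5714.
Consumer price on the demand curve at q*: 86.0 − 1.0×37.5714 = 48.4286.

P = $48.4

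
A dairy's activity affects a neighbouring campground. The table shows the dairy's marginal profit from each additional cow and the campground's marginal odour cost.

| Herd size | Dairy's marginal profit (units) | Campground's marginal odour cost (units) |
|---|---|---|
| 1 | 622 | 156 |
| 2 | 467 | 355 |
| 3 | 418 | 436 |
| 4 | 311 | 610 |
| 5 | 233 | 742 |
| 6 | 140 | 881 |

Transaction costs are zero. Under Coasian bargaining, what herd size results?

2

Bargaining reaches the level where marginal profit last exceeds marginal odour cost.
That holds through level 2 (467 ≥ 355) but not at 3 (418 < 436).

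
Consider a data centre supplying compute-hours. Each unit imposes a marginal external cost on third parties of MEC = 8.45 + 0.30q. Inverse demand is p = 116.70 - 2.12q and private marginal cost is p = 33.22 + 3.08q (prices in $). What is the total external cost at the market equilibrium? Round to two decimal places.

$174.31

Market equilibrium (private): 33.22 + 3.08q = 116.70 - 2.12q → q_m = 16.0538.
Total external cost = ∫₀^{q_m} (8.45 + 0.30q) dq = 8.45×16.0538 + ½×0.30×16.0538² = 174.3133.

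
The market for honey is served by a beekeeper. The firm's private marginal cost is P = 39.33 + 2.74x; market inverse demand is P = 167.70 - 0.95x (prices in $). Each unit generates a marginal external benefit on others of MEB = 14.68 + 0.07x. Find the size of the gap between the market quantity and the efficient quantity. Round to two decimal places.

Market equilibrium (private): 39.33 + 2.74x = 167.70 - 0.95x → x_m = 34.7886.
Social marginal cost = private MC − MEB = 24.65 + 2.67x.
Set SMC = demand: 24.65 + 2.67x = 167.70 - 0.95x → x* = 39.5166.
Gap = |34.7886 − 39.5166| = 4.7280.

4.73 units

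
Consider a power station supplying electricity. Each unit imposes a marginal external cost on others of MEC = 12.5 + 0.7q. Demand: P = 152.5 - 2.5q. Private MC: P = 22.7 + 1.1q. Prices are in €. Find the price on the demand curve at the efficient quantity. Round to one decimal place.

P = €84.3

Social marginal cost = private MC + MEC = 35.2 + 1.8q.
Set SMC = demand: 35.2 + 1.8q = 152.5 - 2.5q → q* = 27.2791.
Consumer price on the demand curve at q*: 152.5 − 2.5×27.2791 = 84.3023.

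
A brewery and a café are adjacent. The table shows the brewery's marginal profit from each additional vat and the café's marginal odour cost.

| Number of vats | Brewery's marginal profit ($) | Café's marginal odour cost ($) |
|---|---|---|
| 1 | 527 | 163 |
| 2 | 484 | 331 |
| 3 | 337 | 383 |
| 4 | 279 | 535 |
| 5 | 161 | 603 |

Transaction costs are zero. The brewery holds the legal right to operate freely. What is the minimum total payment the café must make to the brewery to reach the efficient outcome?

$777

Left alone the brewery would choose level 5 (marginal profit stays positive).
Efficient level: k* = 2 (marginal profit ≥ marginal odour cost through 2).
The café must at least cover the brewery's forgone profit from cutting 5→2: 337 + 279 + 161 = 777.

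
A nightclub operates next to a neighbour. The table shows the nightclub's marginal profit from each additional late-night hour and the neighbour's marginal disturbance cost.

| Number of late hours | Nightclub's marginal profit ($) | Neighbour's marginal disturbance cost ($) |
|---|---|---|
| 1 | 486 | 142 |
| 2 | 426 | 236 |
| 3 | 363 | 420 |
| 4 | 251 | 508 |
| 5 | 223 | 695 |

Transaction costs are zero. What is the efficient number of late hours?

Bargaining reaches the level where marginal profit last exceeds marginal disturbance cost.
That holds through level 2 (426 ≥ 236) but not at 3 (363 < 420).

2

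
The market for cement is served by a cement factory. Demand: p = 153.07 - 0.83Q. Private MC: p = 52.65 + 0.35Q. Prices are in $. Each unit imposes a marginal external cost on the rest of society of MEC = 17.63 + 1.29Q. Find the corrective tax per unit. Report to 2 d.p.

Social marginal cost = private MC + MEC = 70.28 + 1.64Q.
Set SMC = demand: 70.28 + 1.64Q = 153.07 - 0.83Q → Q* = 33.5182.
The Pigouvian tax equals MEC at Q*: 17.63 + 1.29×33.5182 = 60.8685.

tax = $60.87 per unit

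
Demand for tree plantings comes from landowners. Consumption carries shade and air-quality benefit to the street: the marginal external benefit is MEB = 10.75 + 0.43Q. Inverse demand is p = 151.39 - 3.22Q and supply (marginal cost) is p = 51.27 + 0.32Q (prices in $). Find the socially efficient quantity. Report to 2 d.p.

Social marginal benefit = demand + MEB = 162.14 - 2.79Q.
Set SMB = MC: 162.14 - 2.79Q = 51.27 + 0.32Q → Q* = 35.6495.

Q* = 35.65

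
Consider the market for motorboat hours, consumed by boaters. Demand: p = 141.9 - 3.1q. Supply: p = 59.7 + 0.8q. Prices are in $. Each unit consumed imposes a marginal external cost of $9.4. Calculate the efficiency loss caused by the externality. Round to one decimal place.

Market equilibrium (private): 59.7 + 0.8q = 141.9 - 3.1q → q_m = 21.0769.
Social marginal benefit = demand − MEC = 132.5 - 3.1q.
Set SMB = MC: 132.5 - 3.1q = 59.7 + 0.8q → q* = 18.6667.
Height of the DWL triangle at q_m is MC(q_m) − SMB(q_m) = MEC(q_m) = 9.4000.
DWL = ½ × 2.4102 × 9.4000 = 11.3279.

DWL = $11.3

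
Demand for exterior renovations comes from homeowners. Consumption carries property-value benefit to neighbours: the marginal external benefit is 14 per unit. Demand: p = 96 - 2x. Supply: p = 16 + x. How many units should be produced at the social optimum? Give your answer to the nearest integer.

Social marginal benefit = demand + MEB = 110 - 2x.
Set SMB = MC: 110 - 2x = 16 + x → x* = 31.3333.

x* = 31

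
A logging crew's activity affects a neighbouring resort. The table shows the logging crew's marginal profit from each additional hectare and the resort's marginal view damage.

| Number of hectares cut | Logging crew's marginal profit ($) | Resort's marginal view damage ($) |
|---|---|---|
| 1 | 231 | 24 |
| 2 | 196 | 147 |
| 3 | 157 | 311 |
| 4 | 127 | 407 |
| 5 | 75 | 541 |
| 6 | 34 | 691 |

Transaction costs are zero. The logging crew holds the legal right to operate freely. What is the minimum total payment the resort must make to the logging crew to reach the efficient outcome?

$393

Left alone the logging crew would choose level 6 (marginal profit stays positive).
Efficient level: k* = 2 (marginal profit ≥ marginal view damage through 2).
The resort must at least cover the logging crew's forgone profit from cutting 6→2: 157 + 127 + 75 + 34 = 393.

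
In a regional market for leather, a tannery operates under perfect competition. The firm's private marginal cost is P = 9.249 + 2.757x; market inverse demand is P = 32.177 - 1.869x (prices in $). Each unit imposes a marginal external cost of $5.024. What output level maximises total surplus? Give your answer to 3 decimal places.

x* = 3.870

Social marginal cost = private MC + MEC = 14.273 + 2.757x.
Set SMC = demand: 14.273 + 2.757x = 32.177 - 1.869x → x* = 3.8703.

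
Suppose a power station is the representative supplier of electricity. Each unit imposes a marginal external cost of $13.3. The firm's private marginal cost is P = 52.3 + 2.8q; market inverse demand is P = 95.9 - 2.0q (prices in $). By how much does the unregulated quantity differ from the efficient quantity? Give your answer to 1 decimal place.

2.8 units

Market equilibrium (private): 52.3 + 2.8q = 95.9 - 2.0q → q_m = 9.0833.
Social marginal cost = private MC + MEC = 65.6 + 2.8q.
Set SMC = demand: 65.6 + 2.8q = 95.9 - 2.0q → q* = 6.3125.
Gap = |9.0833 − 6.3125| = 2.7708.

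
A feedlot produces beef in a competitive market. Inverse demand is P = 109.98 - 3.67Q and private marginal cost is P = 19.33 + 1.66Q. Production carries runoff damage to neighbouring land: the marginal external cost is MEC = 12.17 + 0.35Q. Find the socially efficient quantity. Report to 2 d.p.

Social marginal cost = private MC + MEC = 31.50 + 2.01Q.
Set SMC = demand: 31.50 + 2.01Q = 109.98 - 3.67Q → Q* = 13.8169.

Q* = 13.82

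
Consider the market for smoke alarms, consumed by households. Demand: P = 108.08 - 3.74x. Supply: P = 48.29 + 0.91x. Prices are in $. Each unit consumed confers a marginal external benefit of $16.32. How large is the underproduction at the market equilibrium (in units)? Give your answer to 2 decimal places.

3.51 units

Market equilibrium (private): 48.29 + 0.91x = 108.08 - 3.74x → x_m = 12.8581.
Social marginal benefit = demand + MEB = 124.40 - 3.74x.
Set SMB = MC: 124.40 - 3.74x = 48.29 + 0.91x → x* = 16.3677.
Gap = |12.8581 − 16.3677| = 3.5096.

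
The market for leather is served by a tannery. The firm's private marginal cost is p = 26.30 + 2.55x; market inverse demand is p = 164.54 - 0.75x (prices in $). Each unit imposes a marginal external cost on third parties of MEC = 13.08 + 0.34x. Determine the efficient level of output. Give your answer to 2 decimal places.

x* = 34.38

Social marginal cost = private MC + MEC = 39.38 + 2.89x.
Set SMC = demand: 39.38 + 2.89x = 164.54 - 0.75x → x* = 34.3846.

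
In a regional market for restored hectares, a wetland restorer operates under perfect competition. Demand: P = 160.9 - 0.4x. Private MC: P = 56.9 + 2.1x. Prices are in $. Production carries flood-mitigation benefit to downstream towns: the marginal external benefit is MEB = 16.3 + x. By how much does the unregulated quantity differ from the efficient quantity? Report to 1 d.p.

38.6 units

Market equilibrium (private): 56.9 + 2.1x = 160.9 - 0.4x → x_m = 41.6000.
Social marginal cost = private MC − MEB = 40.6 + 1.1x.
Set SMC = demand: 40.6 + 1.1x = 160.9 - 0.4x → x* = 80.2000.
Gap = |41.6000 − 80.2000| = 38.6000.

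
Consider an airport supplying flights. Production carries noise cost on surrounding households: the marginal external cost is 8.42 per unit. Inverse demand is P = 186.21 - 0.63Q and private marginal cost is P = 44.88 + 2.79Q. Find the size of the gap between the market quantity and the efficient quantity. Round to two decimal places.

2.46 units

Market equilibrium (private): 44.88 + 2.79Q = 186.21 - 0.63Q → Q_m = 41.3246.
Social marginal cost = private MC + MEC = 53.30 + 2.79Q.
Set SMC = demand: 53.30 + 2.79Q = 186.21 - 0.63Q → Q* = 38.8626.
Gap = |41.3246 − 38.8626| = 2.4620.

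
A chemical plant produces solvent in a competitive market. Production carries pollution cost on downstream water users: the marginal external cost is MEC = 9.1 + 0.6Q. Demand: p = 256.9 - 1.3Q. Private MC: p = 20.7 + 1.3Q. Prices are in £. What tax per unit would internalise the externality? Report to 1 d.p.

tax = £51.7 per unit

Social marginal cost = private MC + MEC = 29.8 + 1.9Q.
Set SMC = demand: 29.8 + 1.9Q = 256.9 - 1.3Q → Q* = 70.9688.
The Pigouvian tax equals MEC at Q*: 9.1 + 0.6×70.9688 = 51.6813.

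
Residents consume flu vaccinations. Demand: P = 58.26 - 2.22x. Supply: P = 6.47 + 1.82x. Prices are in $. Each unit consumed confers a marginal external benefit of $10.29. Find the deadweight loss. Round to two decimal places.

Market equilibrium (private): 6.47 + 1.82x = 58.26 - 2.22x → x_m = 12.8193.
Social marginal benefit = demand + MEB = 68.55 - 2.22x.
Set SMB = MC: 68.55 - 2.22x = 6.47 + 1.82x → x* = 15.3663.
The welfare-loss triangle has base |x_m − x*| and height MEB(x_m) (the vertical gap between SMB and MC is zero at x* and MEB at x_m).
DWL = ½ × 2.5470 × 10.2900 = 13.1043.

DWL = $13.10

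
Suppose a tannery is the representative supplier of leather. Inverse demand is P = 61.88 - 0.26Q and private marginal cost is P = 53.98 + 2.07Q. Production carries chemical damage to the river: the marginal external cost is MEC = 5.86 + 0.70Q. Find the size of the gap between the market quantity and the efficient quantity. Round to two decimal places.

Market equilibrium (private): 53.98 + 2.07Q = 61.88 - 0.26Q → Q_m = 3.3906.
Social marginal cost = private MC + MEC = 59.84 + 2.77Q.
Set SMC = demand: 59.84 + 2.77Q = 61.88 - 0.26Q → Q* = 0.6733.
Gap = |3.3906 − 0.6733| = 2.7173.

2.72 units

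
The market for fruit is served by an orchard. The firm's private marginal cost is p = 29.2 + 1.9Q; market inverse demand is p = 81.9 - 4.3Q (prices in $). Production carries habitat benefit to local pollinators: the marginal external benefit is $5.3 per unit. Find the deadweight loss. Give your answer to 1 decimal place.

Market equilibrium (private): 29.2 + 1.9Q = 81.9 - 4.3Q → Q_m = 8.5000.
Social marginal cost = private MC − MEB = 23.9 + 1.9Q.
Set SMC = demand: 23.9 + 1.9Q = 81.9 - 4.3Q → Q* = 9.3548.
The loss is the area between SMC and demand from Q* to Q_m; with linear curves that's a triangle of height MEB(Q_m).
DWL = ½ × 0.8548 × 5.3000 = 2.2652.

DWL = $2.3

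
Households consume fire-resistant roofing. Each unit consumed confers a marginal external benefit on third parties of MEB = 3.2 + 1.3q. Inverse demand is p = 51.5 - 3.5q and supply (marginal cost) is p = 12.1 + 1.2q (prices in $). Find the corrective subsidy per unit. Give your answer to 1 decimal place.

subsidy = $19.5 per unit

Social marginal benefit = demand + MEB = 54.7 - 2.2q.
Set SMB = MC: 54.7 - 2.2q = 12.1 + 1.2q → q* = 12.5294.
The Pigouvian subsidy equals MEB at q*: 3.2 + 1.3×12.5294 = 19.4882.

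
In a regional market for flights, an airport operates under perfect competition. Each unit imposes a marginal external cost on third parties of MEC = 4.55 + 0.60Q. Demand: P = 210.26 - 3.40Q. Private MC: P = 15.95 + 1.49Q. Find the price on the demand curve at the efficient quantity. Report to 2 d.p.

Social marginal cost = private MC + MEC = 20.50 + 2.09Q.
Set SMC = demand: 20.50 + 2.09Q = 210.26 - 3.40Q → Q* = 34.5647.
Consumer price on the demand curve at Q*: 210.26 − 3.40×34.5647 = 92.7400.

P = 92.74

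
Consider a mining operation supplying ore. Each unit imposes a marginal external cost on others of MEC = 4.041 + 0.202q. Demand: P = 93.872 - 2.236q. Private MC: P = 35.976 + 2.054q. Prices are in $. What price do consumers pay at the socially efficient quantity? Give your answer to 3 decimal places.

Social marginal cost = private MC + MEC = 40.017 + 2.256q.
Set SMC = demand: 40.017 + 2.256q = 93.872 - 2.236q → q* = 11.9891.
Consumer price on the demand curve at q*: 93.872 − 2.236×11.9891 = 67.0644.

P = $67.064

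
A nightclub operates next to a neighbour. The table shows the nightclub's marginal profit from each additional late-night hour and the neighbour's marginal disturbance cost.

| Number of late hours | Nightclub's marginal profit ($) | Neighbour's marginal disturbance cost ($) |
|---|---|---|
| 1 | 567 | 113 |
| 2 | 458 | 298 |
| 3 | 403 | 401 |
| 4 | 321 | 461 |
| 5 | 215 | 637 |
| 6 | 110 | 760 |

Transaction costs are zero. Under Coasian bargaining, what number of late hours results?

3

Bargaining reaches the level where marginal profit last exceeds marginal disturbance cost.
That holds through level 3 (403 ≥ 401) but not at 4 (321 < 461).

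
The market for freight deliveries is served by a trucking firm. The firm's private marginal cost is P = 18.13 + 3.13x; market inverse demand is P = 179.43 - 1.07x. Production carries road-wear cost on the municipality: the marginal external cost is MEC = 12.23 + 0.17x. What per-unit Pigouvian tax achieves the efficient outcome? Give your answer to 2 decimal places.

tax = 18.03 per unit

Social marginal cost = private MC + MEC = 30.36 + 3.30x.
Set SMC = demand: 30.36 + 3.30x = 179.43 - 1.07x → x* = 34.1121.
The Pigouvian tax equals MEC at x*: 12.23 + 0.17×34.1121 = 18.0291.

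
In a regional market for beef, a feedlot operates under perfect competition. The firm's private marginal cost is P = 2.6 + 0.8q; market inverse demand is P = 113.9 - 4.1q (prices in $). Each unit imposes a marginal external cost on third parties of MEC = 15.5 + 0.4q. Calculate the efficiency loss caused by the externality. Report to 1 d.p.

Market equilibrium (private): 2.6 + 0.8q = 113.9 - 4.1q → q_m = 22.7143.
Social marginal cost = private MC + MEC = 18.1 + 1.2q.
Set SMC = demand: 18.1 + 1.2q = 113.9 - 4.1q → q* = 18.0755.
The loss is the area between SMC and demand from q* to q_m; with linear curves that's a triangle of height MEC(q_m).
DWL = ½ × 4.6388 × 24.5857 = 57.0241.

DWL = $57.0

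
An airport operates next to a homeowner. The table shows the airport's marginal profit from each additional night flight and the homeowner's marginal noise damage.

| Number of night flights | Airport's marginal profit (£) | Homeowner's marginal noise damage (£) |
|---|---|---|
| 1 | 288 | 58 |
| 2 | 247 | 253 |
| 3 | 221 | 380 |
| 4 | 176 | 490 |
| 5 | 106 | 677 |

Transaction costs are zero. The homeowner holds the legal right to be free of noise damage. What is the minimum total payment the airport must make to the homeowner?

Efficient level: marginal profit ≥ marginal noise damage through level 1, so k* = 1.
With the homeowner holding the right, the airport must at least compensate total damage at k*: 58 = 58.

£58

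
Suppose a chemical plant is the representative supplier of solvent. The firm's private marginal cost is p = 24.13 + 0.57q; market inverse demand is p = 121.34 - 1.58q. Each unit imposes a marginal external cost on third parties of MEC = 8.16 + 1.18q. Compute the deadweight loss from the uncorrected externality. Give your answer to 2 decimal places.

Market equilibrium (private): 24.13 + 0.57q = 121.34 - 1.58q → q_m = 45.2140.
Social marginal cost = private MC + MEC = 32.29 + 1.75q.
Set SMC = demand: 32.29 + 1.75q = 121.34 - 1.58q → q* = 26.7417.
Height of the DWL triangle at q_m is SMC(q_m) − demand(q_m) = MEC(q_m) = 61.5125.
DWL = ½ × 18.4723 × 61.5125 = 568.1387.

DWL = 568.14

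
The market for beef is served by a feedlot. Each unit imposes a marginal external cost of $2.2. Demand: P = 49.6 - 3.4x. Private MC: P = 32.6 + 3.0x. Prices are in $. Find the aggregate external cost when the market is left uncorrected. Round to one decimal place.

$5.8

Market equilibrium (private): 32.6 + 3.0x = 49.6 - 3.4x → x_m = 2.6563.
Total external cost = MEC × x_m = 2.2 × 2.6563 = 5.8439.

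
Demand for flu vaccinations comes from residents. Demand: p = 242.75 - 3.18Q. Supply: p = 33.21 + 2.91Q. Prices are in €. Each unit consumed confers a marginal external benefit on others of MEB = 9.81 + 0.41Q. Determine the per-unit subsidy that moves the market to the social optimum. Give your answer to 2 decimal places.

subsidy = €25.64 per unit

Social marginal benefit = demand + MEB = 252.56 - 2.77Q.
Set SMB = MC: 252.56 - 2.77Q = 33.21 + 2.91Q → Q* = 38.6180.
The Pigouvian subsidy equals MEB at Q*: 9.81 + 0.41×38.6180 = 25.6434.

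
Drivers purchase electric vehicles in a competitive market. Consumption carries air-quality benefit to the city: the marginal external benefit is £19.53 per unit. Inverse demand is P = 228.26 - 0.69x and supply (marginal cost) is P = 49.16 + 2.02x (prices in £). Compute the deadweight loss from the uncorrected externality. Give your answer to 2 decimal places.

DWL = £70.37

Market equilibrium (private): 49.16 + 2.02x = 228.26 - 0.69x → x_m = 66.0886.
Social marginal benefit = demand + MEB = 247.79 - 0.69x.
Set SMB = MC: 247.79 - 0.69x = 49.16 + 2.02x → x* = 73.2952.
The loss is the area between SMB and MC from x* to x_m; with linear curves that's a triangle of height MEB(x_m).
DWL = ½ × 7.2066 × 19.5300 = 70.3724.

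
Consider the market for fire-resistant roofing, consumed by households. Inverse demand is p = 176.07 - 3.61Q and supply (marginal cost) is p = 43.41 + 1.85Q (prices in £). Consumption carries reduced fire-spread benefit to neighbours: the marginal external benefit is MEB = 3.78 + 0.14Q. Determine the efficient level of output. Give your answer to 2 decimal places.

Q* = 25.65

Social marginal benefit = demand + MEB = 179.85 - 3.47Q.
Set SMB = MC: 179.85 - 3.47Q = 43.41 + 1.85Q → Q* = 25.6466.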